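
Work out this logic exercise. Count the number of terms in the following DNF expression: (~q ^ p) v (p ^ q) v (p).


A DNF formula is a disjunction of terms (conjunctions).
Terms are separated by v.
Counting the disjuncts: 3 terms.

3


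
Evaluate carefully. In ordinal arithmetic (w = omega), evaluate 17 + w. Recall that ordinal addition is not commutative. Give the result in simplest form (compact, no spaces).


Compute 17 + w.
Ordinal + is associative but NOT commutative; for finite n>0, n + w = w but w + n stays w+n.
Any finite left addend is absorbed by w on the right: 17 + w = w.
Result = w

w


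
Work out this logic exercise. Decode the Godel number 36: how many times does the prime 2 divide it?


Factorize 36 by dividing by 2 repeatedly.
Division steps: 2 divides 36 exactly 2 time(s).
Exponent of 2 = 2

2


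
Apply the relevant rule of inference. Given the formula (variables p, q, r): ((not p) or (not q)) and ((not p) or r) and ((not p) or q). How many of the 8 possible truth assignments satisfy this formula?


Evaluate all 8 assignments for p, q, r:
p=0, q=0, r=0: 1
p=0, q=0, r=1: 1
p=0, q=1, r=0: 1
p=0, q=1, r=1: 1
p=1, q=0, r=0: 0
p=1, q=0, r=1: 0
p=1, q=1, r=0: 0
p=1, q=1, r=1: 0
Satisfying count = 4

4


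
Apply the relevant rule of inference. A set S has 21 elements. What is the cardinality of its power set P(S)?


The power set of a set with n elements has 2^n elements.
|P(S)| = 2^21 = 2097152

2097152


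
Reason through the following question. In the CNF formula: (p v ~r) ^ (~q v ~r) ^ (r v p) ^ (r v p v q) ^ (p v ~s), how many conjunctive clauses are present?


A CNF formula is a conjunction of clauses.
Clauses are separated by ^.
Counting the conjuncts: 5 clauses.

5


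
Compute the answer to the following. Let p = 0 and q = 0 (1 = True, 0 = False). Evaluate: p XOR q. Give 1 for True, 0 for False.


p = 0, q = 0
Operation: p XOR q
Evaluate: 0 XOR 0 = 0

0


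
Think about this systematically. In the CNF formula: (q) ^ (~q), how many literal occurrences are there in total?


Counting literals in each clause:
Clause 1: 1 literal(s)
Clause 2: 1 literal(s)
Total = 2

2


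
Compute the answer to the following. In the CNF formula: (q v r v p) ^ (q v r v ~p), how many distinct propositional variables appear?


Identify each variable that appears in the formula.
Variables found: p, q, r
Count = 3

3


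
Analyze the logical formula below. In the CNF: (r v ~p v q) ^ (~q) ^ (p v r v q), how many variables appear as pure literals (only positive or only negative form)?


Check each variable for pure literal status:
p: mixed (not pure)
q: mixed (not pure)
r: pure positive
Pure literal count = 1

1


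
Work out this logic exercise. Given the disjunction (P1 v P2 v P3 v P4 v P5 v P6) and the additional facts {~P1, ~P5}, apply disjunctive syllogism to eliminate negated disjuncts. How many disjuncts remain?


Original disjuncts (6): P1, P2, P3, P4, P5, P6
Negated (eliminate): ~P1, ~P5
Remaining disjuncts: P2, P3, P4, P6
Count = 6 - 2 = 4

4


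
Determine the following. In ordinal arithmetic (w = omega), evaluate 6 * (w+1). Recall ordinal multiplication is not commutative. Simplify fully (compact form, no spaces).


Compute 6 * (w+1).
Ordinal * is associative and left-distributive over +, but NOT commutative; for finite n>1, n*w = w but w*n stays w*n.
By left-distributivity: 6 * (w+1) = 6*w + 6*1 = w + 6 = w+6.
Result = w+6

w+6


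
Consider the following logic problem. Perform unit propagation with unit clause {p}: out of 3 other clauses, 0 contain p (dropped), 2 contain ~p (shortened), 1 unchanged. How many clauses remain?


Satisfied (removed): 0
Shortened (remain): 2
Unchanged (remain): 1
Remaining = 2 + 1 = 3

3


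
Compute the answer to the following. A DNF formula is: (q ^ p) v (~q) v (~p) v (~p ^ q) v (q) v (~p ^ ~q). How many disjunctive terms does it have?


A DNF formula is a disjunction of terms (conjunctions).
Terms are separated by v.
Counting the disjuncts: 6 terms.

6


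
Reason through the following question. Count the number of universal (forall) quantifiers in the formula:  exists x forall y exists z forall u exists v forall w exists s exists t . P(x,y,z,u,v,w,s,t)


Quantifier prefix: exists x forall y exists z forall u exists v forall w exists s exists t
Mark each quantifier type:
  E U E U E U E E
Universal count = 3, Existential count = 5
Asked for universal (forall) quantifiers: 3

3


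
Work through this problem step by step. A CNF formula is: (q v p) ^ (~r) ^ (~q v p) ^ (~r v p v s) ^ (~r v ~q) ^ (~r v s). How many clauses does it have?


A CNF formula is a conjunction of clauses.
Clauses are separated by ^.
Counting the conjuncts: 6 clauses.

6


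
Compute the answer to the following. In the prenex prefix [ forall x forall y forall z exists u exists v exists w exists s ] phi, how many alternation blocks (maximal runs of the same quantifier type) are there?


Quantifier-type sequence: A A A E E E E  (A=forall, E=exists)
Group into maximal same-type runs:
  Ax3 | Ex4
Number of blocks = 2

2


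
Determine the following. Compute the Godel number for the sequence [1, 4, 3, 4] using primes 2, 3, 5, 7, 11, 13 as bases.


Encode each element as an exponent of the corresponding prime:
  2^1 = 2
  3^4 = 81
  5^3 = 125
  7^4 = 2401
Product = 2 * 81 * 125 * 2401 = 48620250

48620250


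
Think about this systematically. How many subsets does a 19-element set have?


The power set of a set with n elements has 2^n elements.
|P(S)| = 2^19 = 524288

524288


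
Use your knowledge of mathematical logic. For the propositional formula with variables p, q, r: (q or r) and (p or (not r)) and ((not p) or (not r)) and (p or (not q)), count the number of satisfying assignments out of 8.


Evaluate all 8 assignments for p, q, r:
p=0, q=0, r=0: 0
p=0, q=0, r=1: 0
p=0, q=1, r=0: 0
p=0, q=1, r=1: 0
p=1, q=0, r=0: 0
p=1, q=0, r=1: 0
p=1, q=1, r=0: 1
p=1, q=1, r=1: 0
Satisfying count = 1

1


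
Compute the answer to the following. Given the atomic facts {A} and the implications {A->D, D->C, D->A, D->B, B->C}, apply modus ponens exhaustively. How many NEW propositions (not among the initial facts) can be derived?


Initial facts: {A}
Apply modus ponens to closure:
  A and A->D  =>  D
  D and D->C  =>  C
  D and D->B  =>  B
Final known: {A, B, C, D}
New propositions: {B, C, D}
Count = 3

3


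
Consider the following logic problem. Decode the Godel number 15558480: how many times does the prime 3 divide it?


Factorize 15558480 by dividing by 3 repeatedly.
Division steps: 3 divides 15558480 exactly 4 time(s).
Exponent of 3 = 4

4


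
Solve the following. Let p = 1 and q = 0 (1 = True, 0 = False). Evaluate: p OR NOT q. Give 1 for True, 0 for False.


p = 1, q = 0
Operation: p OR NOT q
Evaluate: 1 OR NOT 0 = 1

1


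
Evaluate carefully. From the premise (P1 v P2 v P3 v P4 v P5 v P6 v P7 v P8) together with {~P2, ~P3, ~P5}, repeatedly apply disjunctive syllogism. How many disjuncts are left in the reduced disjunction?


Original disjuncts (8): P1, P2, P3, P4, P5, P6, P7, P8
Negated (eliminate): ~P2, ~P3, ~P5
Remaining disjuncts: P1, P4, P6, P7, P8
Count = 8 - 3 = 5

5


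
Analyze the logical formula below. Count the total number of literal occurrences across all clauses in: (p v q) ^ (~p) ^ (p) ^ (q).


Counting literals in each clause:
Clause 1: 2 literal(s)
Clause 2: 1 literal(s)
Clause 3: 1 literal(s)
Clause 4: 1 literal(s)
Total = 5

5


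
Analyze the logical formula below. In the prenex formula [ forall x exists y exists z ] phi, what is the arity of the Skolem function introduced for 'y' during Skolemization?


Quantifier prefix: forall x exists y exists z
'y' is existentially quantified at position 2.
Universal variables preceding it: x
Skolem function arity = 1

1


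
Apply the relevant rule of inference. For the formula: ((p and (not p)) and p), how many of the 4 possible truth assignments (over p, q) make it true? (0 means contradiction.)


Check all 4 assignments:
p=0, q=0: 0
p=0, q=1: 0
p=1, q=0: 0
p=1, q=1: 0
Count of True = 0

0


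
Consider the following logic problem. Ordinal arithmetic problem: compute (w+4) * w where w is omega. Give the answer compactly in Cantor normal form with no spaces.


Compute (w+4) * w.
Ordinal * is associative and left-distributive over +, but NOT commutative; for finite n>1, n*w = w but w*n stays w*n.
(w+4) * w = sup{(w+4)*k : k<w} = sup{w*k+4} = w^2 (the +4 tail is absorbed in the limit).
Result = w^2

w^2


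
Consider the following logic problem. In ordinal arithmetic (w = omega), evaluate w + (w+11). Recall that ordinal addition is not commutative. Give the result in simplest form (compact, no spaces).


Compute w + (w+11).
Ordinal + is associative but NOT commutative; for finite n>0, n + w = w but w + n stays w+n.
w + (w+11) = (w+w) + 11 = w*2+11.
Result = w*2+11

w*2+11


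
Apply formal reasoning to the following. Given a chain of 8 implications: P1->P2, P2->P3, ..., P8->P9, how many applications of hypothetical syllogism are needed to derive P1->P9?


With 8 implications in a chain connecting 9 propositions:
P1->P2, P2->P3, ..., P8->P9
Steps needed = (number of implications) - 1 = 8 - 1 = 7

7


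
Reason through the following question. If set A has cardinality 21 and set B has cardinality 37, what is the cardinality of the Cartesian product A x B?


The Cartesian product A x B contains all ordered pairs (a, b).
|A x B| = |A| * |B| = 21 * 37 = 777

777


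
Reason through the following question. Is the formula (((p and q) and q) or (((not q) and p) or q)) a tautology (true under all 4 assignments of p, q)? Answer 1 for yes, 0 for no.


Check all 4 assignments:
p=0, q=0: 0
p=0, q=1: 1
p=1, q=0: 1
p=1, q=1: 1
Satisfying count = 3/4.
Tautology iff count = 4: no.

0


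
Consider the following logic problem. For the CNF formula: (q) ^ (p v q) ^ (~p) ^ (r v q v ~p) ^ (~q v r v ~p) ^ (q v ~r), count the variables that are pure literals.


Check each variable for pure literal status:
p: mixed (not pure)
q: mixed (not pure)
r: mixed (not pure)
Pure literal count = 0

0


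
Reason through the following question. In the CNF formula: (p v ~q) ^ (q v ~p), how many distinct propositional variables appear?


Identify each variable that appears in the formula.
Variables found: p, q
Count = 2

2


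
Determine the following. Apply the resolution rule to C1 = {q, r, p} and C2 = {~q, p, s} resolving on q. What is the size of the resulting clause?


Remove q from C1 and ~q from C2.
C1 remainder: {r, p}
C2 remainder: {p, s}
Union (resolvent): {p, r, s}
Resolvent has 3 literal(s).

3


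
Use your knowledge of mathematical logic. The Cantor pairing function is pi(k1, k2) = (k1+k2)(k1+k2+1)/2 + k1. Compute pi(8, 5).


k1 + k2 = 13
(k1+k2)(k1+k2+1)/2 = 13 * 14 / 2 = 91
pi = 91 + 8 = 99

99


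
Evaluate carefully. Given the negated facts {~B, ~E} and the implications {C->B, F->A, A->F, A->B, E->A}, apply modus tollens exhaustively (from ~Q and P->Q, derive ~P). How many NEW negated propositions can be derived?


Initial negated facts: {~B, ~E}
Apply modus tollens to closure:
  ~B and C->B  =>  ~C
  ~B and A->B  =>  ~A
  ~A and F->A  =>  ~F
Final negated: {~A, ~B, ~C, ~E, ~F}
New negations: {~A, ~C, ~F}
Count = 3

3


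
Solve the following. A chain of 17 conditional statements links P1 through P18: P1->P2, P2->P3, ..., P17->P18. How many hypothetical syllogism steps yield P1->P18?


With 17 implications in a chain connecting 18 propositions:
P1->P2, P2->P3, ..., P17->P18
Steps needed = (number of implications) - 1 = 17 - 1 = 16

16


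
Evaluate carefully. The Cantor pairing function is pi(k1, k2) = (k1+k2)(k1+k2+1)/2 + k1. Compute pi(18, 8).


k1 + k2 = 26
(k1+k2)(k1+k2+1)/2 = 26 * 27 / 2 = 351
pi = 351 + 18 = 369

369


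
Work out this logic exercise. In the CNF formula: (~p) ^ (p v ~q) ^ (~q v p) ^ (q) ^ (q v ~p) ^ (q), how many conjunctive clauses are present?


A CNF formula is a conjunction of clauses.
Clauses are separated by ^.
Counting the conjuncts: 6 clauses.

6


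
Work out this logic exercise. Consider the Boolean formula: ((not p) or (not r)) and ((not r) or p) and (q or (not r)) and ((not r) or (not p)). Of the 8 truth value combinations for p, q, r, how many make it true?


Evaluate all 8 assignments for p, q, r:
p=0, q=0, r=0: 1
p=0, q=0, r=1: 0
p=0, q=1, r=0: 1
p=0, q=1, r=1: 0
p=1, q=0, r=0: 1
p=1, q=0, r=1: 0
p=1, q=1, r=0: 1
p=1, q=1, r=1: 0
Satisfying count = 4

4


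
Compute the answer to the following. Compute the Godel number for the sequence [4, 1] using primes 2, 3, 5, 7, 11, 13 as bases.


Encode each element as an exponent of the corresponding prime:
  2^4 = 16
  3^1 = 3
Product = 16 * 3 = 48

48


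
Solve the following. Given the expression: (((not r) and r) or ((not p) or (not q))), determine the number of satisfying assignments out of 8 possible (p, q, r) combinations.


Check all 8 assignments:
p=0, q=0, r=0: 1
p=0, q=0, r=1: 1
p=0, q=1, r=0: 1
p=0, q=1, r=1: 1
p=1, q=0, r=0: 1
p=1, q=0, r=1: 1
p=1, q=1, r=0: 0
p=1, q=1, r=1: 0
Count of True = 6

6


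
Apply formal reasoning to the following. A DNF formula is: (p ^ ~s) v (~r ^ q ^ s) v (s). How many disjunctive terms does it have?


A DNF formula is a disjunction of terms (conjunctions).
Terms are separated by v.
Counting the disjuncts: 3 terms.

3


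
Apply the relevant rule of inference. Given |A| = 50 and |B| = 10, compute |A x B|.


The Cartesian product A x B contains all ordered pairs (a, b).
|A x B| = |A| * |B| = 50 * 10 = 500

500


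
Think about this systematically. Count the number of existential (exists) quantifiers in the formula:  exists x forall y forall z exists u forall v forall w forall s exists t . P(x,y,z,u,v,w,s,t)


Quantifier prefix: exists x forall y forall z exists u forall v forall w forall s exists t
Mark each quantifier type:
  E U U E U U U E
Universal count = 5, Existential count = 3
Asked for existential (exists) quantifiers: 3

3


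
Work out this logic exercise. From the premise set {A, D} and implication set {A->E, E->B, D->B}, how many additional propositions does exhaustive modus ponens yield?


Initial facts: {A, D}
Apply modus ponens to closure:
  A and A->E  =>  E
  E and E->B  =>  B
Final known: {A, B, D, E}
New propositions: {B, E}
Count = 2

2


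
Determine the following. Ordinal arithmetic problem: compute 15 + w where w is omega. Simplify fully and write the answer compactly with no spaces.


Compute 15 + w.
Ordinal + is associative but NOT commutative; for finite n>0, n + w = w but w + n stays w+n.
Any finite left addend is absorbed by w on the right: 15 + w = w.
Result = w

w


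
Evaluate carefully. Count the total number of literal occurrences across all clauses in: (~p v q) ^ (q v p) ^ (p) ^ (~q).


Counting literals in each clause:
Clause 1: 2 literal(s)
Clause 2: 2 literal(s)
Clause 3: 1 literal(s)
Clause 4: 1 literal(s)
Total = 6

6


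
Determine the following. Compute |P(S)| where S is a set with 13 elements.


The power set of a set with n elements has 2^n elements.
|P(S)| = 2^13 = 8192

8192


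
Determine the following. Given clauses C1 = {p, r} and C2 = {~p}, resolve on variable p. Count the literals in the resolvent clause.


Remove p from C1 and ~p from C2.
C1 remainder: {r}
C2 remainder: {}
Union (resolvent): {r}
Resolvent has 1 literal(s).

1


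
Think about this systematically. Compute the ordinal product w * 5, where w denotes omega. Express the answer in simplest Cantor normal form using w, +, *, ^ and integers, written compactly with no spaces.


Compute w * 5.
Ordinal * is associative and left-distributive over +, but NOT commutative; for finite n>1, n*w = w but w*n stays w*n.
w * 5 means 5 copies of w concatenated: w*5.
Result = w*5

w*5


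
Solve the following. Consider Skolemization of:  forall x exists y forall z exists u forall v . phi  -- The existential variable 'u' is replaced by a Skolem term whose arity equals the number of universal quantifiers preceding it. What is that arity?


Quantifier prefix: forall x exists y forall z exists u forall v
'u' is existentially quantified at position 4.
Universal variables preceding it: x, z
Skolem function arity = 2

2


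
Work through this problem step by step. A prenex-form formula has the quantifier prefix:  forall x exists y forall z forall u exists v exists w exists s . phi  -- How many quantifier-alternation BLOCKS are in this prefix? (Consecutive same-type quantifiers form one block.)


Quantifier-type sequence: A E A A E E E  (A=forall, E=exists)
Group into maximal same-type runs:
  Ax1 | Ex1 | Ax2 | Ex3
Number of blocks = 4

4


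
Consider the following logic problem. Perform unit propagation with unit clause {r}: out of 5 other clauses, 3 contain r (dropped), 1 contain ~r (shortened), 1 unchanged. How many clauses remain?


Satisfied (removed): 3
Shortened (remain): 1
Unchanged (remain): 1
Remaining = 1 + 1 = 2

2


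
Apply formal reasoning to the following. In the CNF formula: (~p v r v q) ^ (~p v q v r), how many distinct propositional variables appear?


Identify each variable that appears in the formula.
Variables found: p, q, r
Count = 3

3


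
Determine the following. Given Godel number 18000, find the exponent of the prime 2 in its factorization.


Factorize 18000 by dividing by 2 repeatedly.
Division steps: 2 divides 18000 exactly 4 time(s).
Exponent of 2 = 4

4


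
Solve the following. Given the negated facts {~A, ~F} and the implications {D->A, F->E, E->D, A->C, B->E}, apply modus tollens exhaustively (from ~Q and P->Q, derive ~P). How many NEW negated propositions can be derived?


Initial negated facts: {~A, ~F}
Apply modus tollens to closure:
  ~A and D->A  =>  ~D
  ~D and E->D  =>  ~E
  ~E and B->E  =>  ~B
Final negated: {~A, ~B, ~D, ~E, ~F}
New negations: {~B, ~D, ~E}
Count = 3

3


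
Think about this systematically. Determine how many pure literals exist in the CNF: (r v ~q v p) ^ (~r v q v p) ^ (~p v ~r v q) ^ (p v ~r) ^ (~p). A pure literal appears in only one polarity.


Check each variable for pure literal status:
p: mixed (not pure)
q: mixed (not pure)
r: mixed (not pure)
Pure literal count = 0

0


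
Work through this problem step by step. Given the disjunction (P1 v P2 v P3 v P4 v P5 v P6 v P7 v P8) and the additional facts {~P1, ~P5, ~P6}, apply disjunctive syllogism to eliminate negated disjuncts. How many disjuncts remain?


Original disjuncts (8): P1, P2, P3, P4, P5, P6, P7, P8
Negated (eliminate): ~P1, ~P5, ~P6
Remaining disjuncts: P2, P3, P4, P7, P8
Count = 8 - 3 = 5

5


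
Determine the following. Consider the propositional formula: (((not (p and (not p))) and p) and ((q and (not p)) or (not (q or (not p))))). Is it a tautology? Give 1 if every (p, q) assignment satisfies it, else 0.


Check all 4 assignments:
p=0, q=0: 0
p=0, q=1: 0
p=1, q=0: 1
p=1, q=1: 0
Satisfying count = 1/4.
Tautology iff count = 4: no.

0


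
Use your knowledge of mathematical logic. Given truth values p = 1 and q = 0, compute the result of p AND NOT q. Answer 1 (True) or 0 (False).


p = 1, q = 0
Operation: p AND NOT q
Evaluate: 1 AND NOT 0 = 1

1


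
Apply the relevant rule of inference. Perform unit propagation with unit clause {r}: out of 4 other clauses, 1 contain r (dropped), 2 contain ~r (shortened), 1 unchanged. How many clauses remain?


Satisfied (removed): 1
Shortened (remain): 2
Unchanged (remain): 1
Remaining = 2 + 1 = 3

3


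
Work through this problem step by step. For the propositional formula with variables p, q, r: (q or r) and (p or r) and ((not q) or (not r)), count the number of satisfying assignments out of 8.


Evaluate all 8 assignments for p, q, r:
p=0, q=0, r=0: 0
p=0, q=0, r=1: 1
p=0, q=1, r=0: 0
p=0, q=1, r=1: 0
p=1, q=0, r=0: 0
p=1, q=0, r=1: 1
p=1, q=1, r=0: 1
p=1, q=1, r=1: 0
Satisfying count = 3

3


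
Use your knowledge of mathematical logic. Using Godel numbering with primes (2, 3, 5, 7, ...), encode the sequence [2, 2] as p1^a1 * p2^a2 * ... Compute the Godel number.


Encode each element as an exponent of the corresponding prime:
  2^2 = 4
  3^2 = 9
Product = 4 * 9 = 36

36


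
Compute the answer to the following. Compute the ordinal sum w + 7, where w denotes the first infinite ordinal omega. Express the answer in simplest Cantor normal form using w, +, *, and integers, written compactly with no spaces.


Compute w + 7.
Ordinal + is associative but NOT commutative; for finite n>0, n + w = w but w + n stays w+n.
w + 7 is already in normal form (a successor ordinal beyond w).
Result = w+7

w+7


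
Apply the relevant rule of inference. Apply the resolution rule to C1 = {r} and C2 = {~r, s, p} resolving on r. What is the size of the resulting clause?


Remove r from C1 and ~r from C2.
C1 remainder: {}
C2 remainder: {s, p}
Union (resolvent): {p, s}
Resolvent has 2 literal(s).

2


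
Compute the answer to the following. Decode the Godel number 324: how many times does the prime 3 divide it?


Factorize 324 by dividing by 3 repeatedly.
Division steps: 3 divides 324 exactly 4 time(s).
Exponent of 3 = 4

4


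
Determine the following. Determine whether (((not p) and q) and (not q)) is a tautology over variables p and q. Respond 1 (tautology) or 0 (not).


Check all 4 assignments:
p=0, q=0: 0
p=0, q=1: 0
p=1, q=0: 0
p=1, q=1: 0
Satisfying count = 0/4.
Tautology iff count = 4: no.

0


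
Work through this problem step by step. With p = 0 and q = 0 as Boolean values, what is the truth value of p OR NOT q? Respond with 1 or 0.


p = 0, q = 0
Operation: p OR NOT q
Evaluate: 0 OR NOT 0 = 1

1


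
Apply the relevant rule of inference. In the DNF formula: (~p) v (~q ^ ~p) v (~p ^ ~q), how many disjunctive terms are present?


A DNF formula is a disjunction of terms (conjunctions).
Terms are separated by v.
Counting the disjuncts: 3 terms.

3


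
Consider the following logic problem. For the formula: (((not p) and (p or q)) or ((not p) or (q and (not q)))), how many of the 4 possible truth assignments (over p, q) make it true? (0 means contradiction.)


Check all 4 assignments:
p=0, q=0: 1
p=0, q=1: 1
p=1, q=0: 0
p=1, q=1: 0
Count of True = 2

2


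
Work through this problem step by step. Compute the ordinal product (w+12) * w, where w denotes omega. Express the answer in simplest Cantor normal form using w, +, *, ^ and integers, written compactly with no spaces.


Compute (w+12) * w.
Ordinal * is associative and left-distributive over +, but NOT commutative; for finite n>1, n*w = w but w*n stays w*n.
(w+12) * w = sup{(w+12)*k : k<w} = sup{w*k+12} = w^2 (the +12 tail is absorbed in the limit).
Result = w^2

w^2


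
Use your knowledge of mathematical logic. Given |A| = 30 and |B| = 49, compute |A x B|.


The Cartesian product A x B contains all ordered pairs (a, b).
|A x B| = |A| * |B| = 30 * 49 = 1470

1470


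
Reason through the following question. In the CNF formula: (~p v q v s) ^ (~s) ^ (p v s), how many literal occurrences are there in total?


Counting literals in each clause:
Clause 1: 3 literal(s)
Clause 2: 1 literal(s)
Clause 3: 2 literal(s)
Total = 6

6


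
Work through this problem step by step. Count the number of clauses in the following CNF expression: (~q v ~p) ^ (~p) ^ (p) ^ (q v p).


A CNF formula is a conjunction of clauses.
Clauses are separated by ^.
Counting the conjuncts: 4 clauses.

4


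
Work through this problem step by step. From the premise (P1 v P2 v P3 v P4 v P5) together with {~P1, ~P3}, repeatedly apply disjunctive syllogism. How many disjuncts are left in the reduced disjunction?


Original disjuncts (5): P1, P2, P3, P4, P5
Negated (eliminate): ~P1, ~P3
Remaining disjuncts: P2, P4, P5
Count = 5 - 2 = 3

3


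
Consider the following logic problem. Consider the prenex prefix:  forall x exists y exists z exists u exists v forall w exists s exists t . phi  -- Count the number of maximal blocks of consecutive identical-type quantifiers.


Quantifier-type sequence: A E E E E A E E  (A=forall, E=exists)
Group into maximal same-type runs:
  Ax1 | Ex4 | Ax1 | Ex2
Number of blocks = 4

4


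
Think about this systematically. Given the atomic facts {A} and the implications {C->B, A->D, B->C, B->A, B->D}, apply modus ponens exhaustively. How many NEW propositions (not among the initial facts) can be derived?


Initial facts: {A}
Apply modus ponens to closure:
  A and A->D  =>  D
Final known: {A, D}
New propositions: {D}
Count = 1

1


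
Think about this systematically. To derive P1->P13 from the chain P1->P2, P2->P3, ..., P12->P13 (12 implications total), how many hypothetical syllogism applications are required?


With 12 implications in a chain connecting 13 propositions:
P1->P2, P2->P3, ..., P12->P13
Steps needed = (number of implications) - 1 = 12 - 1 = 11

11


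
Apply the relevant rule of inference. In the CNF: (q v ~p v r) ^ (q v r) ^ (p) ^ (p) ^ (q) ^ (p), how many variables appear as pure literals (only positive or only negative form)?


Check each variable for pure literal status:
p: mixed (not pure)
q: pure positive
r: pure positive
Pure literal count = 2

2


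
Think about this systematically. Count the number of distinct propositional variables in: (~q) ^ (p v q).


Identify each variable that appears in the formula.
Variables found: p, q
Count = 2

2


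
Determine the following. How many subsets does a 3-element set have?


The power set of a set with n elements has 2^n elements.
|P(S)| = 2^3 = 8

8


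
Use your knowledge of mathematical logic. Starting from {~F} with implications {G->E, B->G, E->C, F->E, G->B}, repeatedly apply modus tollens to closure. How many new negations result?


Initial negated facts: {~F}
Apply modus tollens to closure:
  (no implication fires)
Final negated: {~F}
New negations: {(none)}
Count = 0

0


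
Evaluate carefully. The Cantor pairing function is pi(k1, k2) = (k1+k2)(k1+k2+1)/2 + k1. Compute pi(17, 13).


k1 + k2 = 30
(k1+k2)(k1+k2+1)/2 = 30 * 31 / 2 = 465
pi = 465 + 17 = 482

482


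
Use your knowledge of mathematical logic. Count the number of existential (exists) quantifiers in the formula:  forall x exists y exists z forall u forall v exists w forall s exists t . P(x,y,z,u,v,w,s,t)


Quantifier prefix: forall x exists y exists z forall u forall v exists w forall s exists t
Mark each quantifier type:
  U E E U U E U E
Universal count = 4, Existential count = 4
Asked for existential (exists) quantifiers: 4

4


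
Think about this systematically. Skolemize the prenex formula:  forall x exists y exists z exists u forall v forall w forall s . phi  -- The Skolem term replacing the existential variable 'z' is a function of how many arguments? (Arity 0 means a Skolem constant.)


Quantifier prefix: forall x exists y exists z exists u forall v forall w forall s
'z' is existentially quantified at position 3.
Universal variables preceding it: x
Skolem function arity = 1

1


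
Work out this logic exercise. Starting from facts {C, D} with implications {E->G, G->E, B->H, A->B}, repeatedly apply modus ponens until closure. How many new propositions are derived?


Initial facts: {C, D}
Apply modus ponens to closure:
  (no implication fires)
Final known: {C, D}
New propositions: {(none)}
Count = 0

0


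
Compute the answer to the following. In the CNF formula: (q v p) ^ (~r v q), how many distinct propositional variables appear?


Identify each variable that appears in the formula.
Variables found: p, q, r
Count = 3

3


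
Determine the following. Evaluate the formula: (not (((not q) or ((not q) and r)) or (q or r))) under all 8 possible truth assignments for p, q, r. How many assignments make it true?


Check all 8 assignments:
p=0, q=0, r=0: 0
p=0, q=0, r=1: 0
p=0, q=1, r=0: 0
p=0, q=1, r=1: 0
p=1, q=0, r=0: 0
p=1, q=0, r=1: 0
p=1, q=1, r=0: 0
p=1, q=1, r=1: 0
Count of True = 0

0


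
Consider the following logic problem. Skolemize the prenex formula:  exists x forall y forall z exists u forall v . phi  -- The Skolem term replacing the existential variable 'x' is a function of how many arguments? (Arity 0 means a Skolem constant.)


Quantifier prefix: exists x forall y forall z exists u forall v
'x' is existentially quantified at position 1.
No universal quantifiers precede it.
Skolem function arity = 0 (a Skolem constant)

0


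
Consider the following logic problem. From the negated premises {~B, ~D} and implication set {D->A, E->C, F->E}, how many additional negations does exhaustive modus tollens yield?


Initial negated facts: {~B, ~D}
Apply modus tollens to closure:
  (no implication fires)
Final negated: {~B, ~D}
New negations: {(none)}
Count = 0

0


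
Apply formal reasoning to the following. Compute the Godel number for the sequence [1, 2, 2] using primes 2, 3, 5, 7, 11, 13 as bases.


Encode each element as an exponent of the corresponding prime:
  2^1 = 2
  3^2 = 9
  5^2 = 25
Product = 2 * 9 * 25 = 450

450


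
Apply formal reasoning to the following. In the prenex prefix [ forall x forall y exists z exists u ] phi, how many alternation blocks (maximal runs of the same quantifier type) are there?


Quantifier-type sequence: A A E E  (A=forall, E=exists)
Group into maximal same-type runs:
  Ax2 | Ex2
Number of blocks = 2

2


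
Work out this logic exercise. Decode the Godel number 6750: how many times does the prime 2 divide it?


Factorize 6750 by dividing by 2 repeatedly.
Division steps: 2 divides 6750 exactly 1 time(s).
Exponent of 2 = 1

1


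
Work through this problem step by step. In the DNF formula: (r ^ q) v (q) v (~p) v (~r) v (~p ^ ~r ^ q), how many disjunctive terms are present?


A DNF formula is a disjunction of terms (conjunctions).
Terms are separated by v.
Counting the disjuncts: 5 terms.

5


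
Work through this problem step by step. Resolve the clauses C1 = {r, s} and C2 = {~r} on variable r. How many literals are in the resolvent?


Remove r from C1 and ~r from C2.
C1 remainder: {s}
C2 remainder: {}
Union (resolvent): {s}
Resolvent has 1 literal(s).

1


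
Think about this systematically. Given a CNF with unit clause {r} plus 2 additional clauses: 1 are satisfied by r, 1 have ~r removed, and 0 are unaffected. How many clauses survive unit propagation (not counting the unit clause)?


Satisfied (removed): 1
Shortened (remain): 1
Unchanged (remain): 0
Remaining = 1 + 0 = 1

1


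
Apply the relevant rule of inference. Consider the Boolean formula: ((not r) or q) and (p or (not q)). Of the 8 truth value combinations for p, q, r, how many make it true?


Evaluate all 8 assignments for p, q, r:
p=0, q=0, r=0: 1
p=0, q=0, r=1: 0
p=0, q=1, r=0: 0
p=0, q=1, r=1: 0
p=1, q=0, r=0: 1
p=1, q=0, r=1: 0
p=1, q=1, r=0: 1
p=1, q=1, r=1: 1
Satisfying count = 4

4


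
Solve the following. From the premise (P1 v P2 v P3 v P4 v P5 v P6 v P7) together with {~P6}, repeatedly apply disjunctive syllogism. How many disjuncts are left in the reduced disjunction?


Original disjuncts (7): P1, P2, P3, P4, P5, P6, P7
Negated (eliminate): ~P6
Remaining disjuncts: P1, P2, P3, P4, P5, P7
Count = 7 - 1 = 6

6


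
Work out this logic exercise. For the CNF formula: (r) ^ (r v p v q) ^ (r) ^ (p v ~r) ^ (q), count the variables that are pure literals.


Check each variable for pure literal status:
p: pure positive
q: pure positive
r: mixed (not pure)
Pure literal count = 2

2


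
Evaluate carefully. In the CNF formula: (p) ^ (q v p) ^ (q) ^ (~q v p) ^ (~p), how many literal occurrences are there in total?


Counting literals in each clause:
Clause 1: 1 literal(s)
Clause 2: 2 literal(s)
Clause 3: 1 literal(s)
Clause 4: 2 literal(s)
Clause 5: 1 literal(s)
Total = 7

7


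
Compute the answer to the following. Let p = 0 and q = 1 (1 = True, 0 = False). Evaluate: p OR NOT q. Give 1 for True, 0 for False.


p = 0, q = 1
Operation: p OR NOT q
Evaluate: 0 OR NOT 1 = 0

0


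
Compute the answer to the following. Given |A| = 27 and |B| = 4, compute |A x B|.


The Cartesian product A x B contains all ordered pairs (a, b).
|A x B| = |A| * |B| = 27 * 4 = 108

108


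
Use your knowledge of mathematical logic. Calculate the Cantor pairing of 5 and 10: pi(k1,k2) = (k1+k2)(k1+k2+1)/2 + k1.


k1 + k2 = 15
(k1+k2)(k1+k2+1)/2 = 15 * 16 / 2 = 120
pi = 120 + 5 = 125

125


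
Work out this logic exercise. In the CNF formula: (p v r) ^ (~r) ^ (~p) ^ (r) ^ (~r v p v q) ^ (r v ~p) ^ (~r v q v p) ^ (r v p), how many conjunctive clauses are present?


A CNF formula is a conjunction of clauses.
Clauses are separated by ^.
Counting the conjuncts: 8 clauses.

8


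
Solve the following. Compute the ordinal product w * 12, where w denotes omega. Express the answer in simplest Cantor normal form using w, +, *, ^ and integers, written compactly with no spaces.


Compute w * 12.
Ordinal * is associative and left-distributive over +, but NOT commutative; for finite n>1, n*w = w but w*n stays w*n.
w * 12 means 12 copies of w concatenated: w*12.
Result = w*12

w*12


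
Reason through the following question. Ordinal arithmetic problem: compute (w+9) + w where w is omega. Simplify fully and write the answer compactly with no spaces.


Compute (w+9) + w.
Ordinal + is associative but NOT commutative; for finite n>0, n + w = w but w + n stays w+n.
(w+9) + w = w + (9+w) = w + w = w*2 (the finite tail 9 is absorbed by the right w).
Result = w*2

w*2


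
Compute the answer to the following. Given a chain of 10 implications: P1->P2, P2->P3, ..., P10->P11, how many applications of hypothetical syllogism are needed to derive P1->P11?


With 10 implications in a chain connecting 11 propositions:
P1->P2, P2->P3, ..., P10->P11
Steps needed = (number of implications) - 1 = 10 - 1 = 9

9


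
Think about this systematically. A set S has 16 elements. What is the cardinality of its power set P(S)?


The power set of a set with n elements has 2^n elements.
|P(S)| = 2^16 = 65536

65536


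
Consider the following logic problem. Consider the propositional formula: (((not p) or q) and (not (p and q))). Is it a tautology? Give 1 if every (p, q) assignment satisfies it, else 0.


Check all 4 assignments:
p=0, q=0: 1
p=0, q=1: 1
p=1, q=0: 0
p=1, q=1: 0
Satisfying count = 2/4.
Tautology iff count = 4: no.

0


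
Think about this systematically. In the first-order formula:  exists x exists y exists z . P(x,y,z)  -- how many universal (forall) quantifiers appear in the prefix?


Quantifier prefix: exists x exists y exists z
Mark each quantifier type:
  E E E
Universal count = 0, Existential count = 3
Asked for universal (forall) quantifiers: 0

0


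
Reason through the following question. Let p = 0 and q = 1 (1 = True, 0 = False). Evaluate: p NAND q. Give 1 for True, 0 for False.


p = 0, q = 1
Operation: p NAND q
Evaluate: 0 NAND 1 = 1

1


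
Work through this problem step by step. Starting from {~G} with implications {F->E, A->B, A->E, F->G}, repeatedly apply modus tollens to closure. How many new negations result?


Initial negated facts: {~G}
Apply modus tollens to closure:
  ~G and F->G  =>  ~F
Final negated: {~F, ~G}
New negations: {~F}
Count = 1

1


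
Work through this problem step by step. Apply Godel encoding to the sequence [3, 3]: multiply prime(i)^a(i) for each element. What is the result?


Encode each element as an exponent of the corresponding prime:
  2^3 = 8
  3^3 = 27
Product = 8 * 27 = 216

216


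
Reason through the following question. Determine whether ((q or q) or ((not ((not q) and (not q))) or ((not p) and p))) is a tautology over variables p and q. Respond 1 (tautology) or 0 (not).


Check all 4 assignments:
p=0, q=0: 0
p=0, q=1: 1
p=1, q=0: 0
p=1, q=1: 1
Satisfying count = 2/4.
Tautology iff count = 4: no.

0


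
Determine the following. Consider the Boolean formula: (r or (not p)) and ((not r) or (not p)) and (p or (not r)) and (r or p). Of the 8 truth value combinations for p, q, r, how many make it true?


Evaluate all 8 assignments for p, q, r:
p=0, q=0, r=0: 0
p=0, q=0, r=1: 0
p=0, q=1, r=0: 0
p=0, q=1, r=1: 0
p=1, q=0, r=0: 0
p=1, q=0, r=1: 0
p=1, q=1, r=0: 0
p=1, q=1, r=1: 0
Satisfying count = 0

0


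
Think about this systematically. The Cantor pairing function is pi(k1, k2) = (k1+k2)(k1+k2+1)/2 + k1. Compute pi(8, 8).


k1 + k2 = 16
(k1+k2)(k1+k2+1)/2 = 16 * 17 / 2 = 136
pi = 136 + 8 = 144

144


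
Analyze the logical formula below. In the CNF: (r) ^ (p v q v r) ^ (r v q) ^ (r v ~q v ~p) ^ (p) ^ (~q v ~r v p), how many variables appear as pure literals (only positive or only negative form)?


Check each variable for pure literal status:
p: mixed (not pure)
q: mixed (not pure)
r: mixed (not pure)
Pure literal count = 0

0


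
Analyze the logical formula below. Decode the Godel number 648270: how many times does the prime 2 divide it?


Factorize 648270 by dividing by 2 repeatedly.
Division steps: 2 divides 648270 exactly 1 time(s).
Exponent of 2 = 1

1


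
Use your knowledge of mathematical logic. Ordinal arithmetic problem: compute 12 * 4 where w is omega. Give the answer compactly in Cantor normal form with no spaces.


Compute 12 * 4.
Ordinal * is associative and left-distributive over +, but NOT commutative; for finite n>1, n*w = w but w*n stays w*n.
Both finite; ordinal * agrees with natural *: 12 * 4 = 48.
Result = 48

48


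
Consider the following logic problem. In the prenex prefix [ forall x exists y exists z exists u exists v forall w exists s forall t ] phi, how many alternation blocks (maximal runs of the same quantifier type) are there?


Quantifier-type sequence: A E E E E A E A  (A=forall, E=exists)
Group into maximal same-type runs:
  Ax1 | Ex4 | Ax1 | Ex1 | Ax1
Number of blocks = 5

5


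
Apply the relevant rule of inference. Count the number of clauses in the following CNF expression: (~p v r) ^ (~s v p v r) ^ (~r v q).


A CNF formula is a conjunction of clauses.
Clauses are separated by ^.
Counting the conjuncts: 3 clauses.

3


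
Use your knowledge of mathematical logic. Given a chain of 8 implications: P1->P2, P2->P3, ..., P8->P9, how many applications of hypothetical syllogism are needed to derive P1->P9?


With 8 implications in a chain connecting 9 propositions:
P1->P2, P2->P3, ..., P8->P9
Steps needed = (number of implications) - 1 = 8 - 1 = 7

7


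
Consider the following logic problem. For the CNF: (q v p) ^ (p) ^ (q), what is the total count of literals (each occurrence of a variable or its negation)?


Counting literals in each clause:
Clause 1: 2 literal(s)
Clause 2: 1 literal(s)
Clause 3: 1 literal(s)
Total = 4

4


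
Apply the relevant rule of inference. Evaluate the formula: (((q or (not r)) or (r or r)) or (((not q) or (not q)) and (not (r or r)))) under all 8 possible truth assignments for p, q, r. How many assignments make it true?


Check all 8 assignments:
p=0, q=0, r=0: 1
p=0, q=0, r=1: 1
p=0, q=1, r=0: 1
p=0, q=1, r=1: 1
p=1, q=0, r=0: 1
p=1, q=0, r=1: 1
p=1, q=1, r=0: 1
p=1, q=1, r=1: 1
Count of True = 8

8


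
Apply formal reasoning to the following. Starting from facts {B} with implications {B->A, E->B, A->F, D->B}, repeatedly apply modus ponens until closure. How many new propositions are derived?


Initial facts: {B}
Apply modus ponens to closure:
  B and B->A  =>  A
  A and A->F  =>  F
Final known: {A, B, F}
New propositions: {A, F}
Count = 2

2


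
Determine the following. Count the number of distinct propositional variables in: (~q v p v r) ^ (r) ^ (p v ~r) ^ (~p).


Identify each variable that appears in the formula.
Variables found: p, q, r
Count = 3

3


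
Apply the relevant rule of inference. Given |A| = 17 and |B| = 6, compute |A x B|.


The Cartesian product A x B contains all ordered pairs (a, b).
|A x B| = |A| * |B| = 17 * 6 = 102

102
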